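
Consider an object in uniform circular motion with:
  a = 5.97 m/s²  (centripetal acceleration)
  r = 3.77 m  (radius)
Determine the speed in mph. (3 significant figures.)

Solving a = v²/r for v: v = √(a·r).
a = 5.97 m/s²; r = 3.77 m.
v = 4.744 m/s
4.744 m/s × (1 mph / 0.4470 m/s) = 10.61 mph

10.6 mph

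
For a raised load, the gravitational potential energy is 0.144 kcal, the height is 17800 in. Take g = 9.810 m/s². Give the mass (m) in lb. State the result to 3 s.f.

Solving PE = m·g·h for m: m = PE/(g·h).
PE = 0.144 kcal = 602.5 J; h = 17800 in = 452.1 m; g = 9.810 m/s².
m = 0.1358 kg
0.1358 kg × (1 lb / 0.4536 kg) = 0.2995 lb

0.299 lb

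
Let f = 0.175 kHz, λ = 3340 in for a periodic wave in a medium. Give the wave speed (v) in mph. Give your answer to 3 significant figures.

33200 mph

v is given directly by: v = fλ.
f = 0.175 kHz = 175.0 Hz; λ = 3340 in = 84.84 m.
v = 14846 m/s
14846 m/s × (1 mph / 0.4470 m/s) = 33210 mph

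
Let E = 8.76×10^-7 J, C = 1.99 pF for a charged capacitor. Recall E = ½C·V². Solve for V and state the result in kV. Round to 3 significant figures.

0.938 kV

Rearranging: V = √(2E/C).
E = 8.76×10^-7 J; C = 1.99 pF = 1.990×10^-12 F.
V = 938.3 V  (the unit combination reduces to kg·m²/(A·s³) = V)
938.3 V × (1 kV / 1000 V) = 0.9383 kV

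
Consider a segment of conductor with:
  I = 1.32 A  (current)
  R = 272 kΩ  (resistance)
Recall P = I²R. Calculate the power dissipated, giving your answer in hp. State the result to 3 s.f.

636 hp

Directly: P = I²R.
I = 1.32 A; R = 272 kΩ = 2.720×10^5 Ω.
P = 4.739×10^5 W
4.739×10^5 W × (1 hp / 745.7 W) = 635.6 hp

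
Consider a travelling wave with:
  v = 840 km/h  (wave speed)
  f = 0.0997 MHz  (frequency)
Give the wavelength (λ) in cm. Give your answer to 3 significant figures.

0.234 cm

Solving v = f·λ for λ: λ = v/f.
v = 840 km/h = 233.3 m/s; f = 0.0997 MHz = 99700 Hz.
λ = 0.002340 m
0.002340 m × (1 cm / 0.01000 m) = 0.2340 cm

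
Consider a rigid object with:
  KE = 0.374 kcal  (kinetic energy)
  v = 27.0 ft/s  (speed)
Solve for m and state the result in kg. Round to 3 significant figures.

46.2 kg

Solving KE = ½mv² for m: m = 2·KE/v².
KE = 0.374 kcal = 1565 J; v = 27.0 ft/s = 8.230 m/s.
m = 46.21 kg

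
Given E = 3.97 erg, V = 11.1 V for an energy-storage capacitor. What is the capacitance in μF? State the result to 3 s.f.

0.00644 μF

Solving E = ½C·V² for C: C = 2E/V².
E = 3.97 erg = 3.970×10^-7 J; V = 11.1 V.
C = 6.444×10^-9 F
6.444×10^-9 F × (1 μF / 1.000×10^-6 F) = 0.006444 μF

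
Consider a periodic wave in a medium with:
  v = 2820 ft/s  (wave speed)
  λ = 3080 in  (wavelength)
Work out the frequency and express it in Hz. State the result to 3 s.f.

Solving v = f·λ for f: f = v/λ.
v = 2820 ft/s = 859.5 m/s; λ = 3080 in = 78.23 m.
f = 10.99 Hz

11.0 Hz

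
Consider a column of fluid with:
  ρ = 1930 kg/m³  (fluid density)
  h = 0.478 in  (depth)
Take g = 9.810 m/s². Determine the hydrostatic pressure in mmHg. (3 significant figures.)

1.72 mmHg

Directly: P = ρgh.
ρ = 1930 kg/m³; h = 0.478 in = 0.01214 m; g = 9.810 m/s².
P = 229.9 Pa
229.9 Pa × (1 mmHg / 133.3 Pa) = 1.724 mmHg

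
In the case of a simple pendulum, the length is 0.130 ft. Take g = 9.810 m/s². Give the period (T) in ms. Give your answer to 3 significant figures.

T is given directly by: T = 2π√(L/g).
L = 0.130 ft = 0.03962 m; g = 9.810 m/s².
T = 0.3993 s
0.3993 s × (1 ms / 0.001000 s) = 399.3 ms

399 ms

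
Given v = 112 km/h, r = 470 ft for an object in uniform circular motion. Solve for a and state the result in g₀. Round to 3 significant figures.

0.689 g₀

a is given directly by: a = v²/r.
v = 112 km/h = 31.11 m/s; r = 470 ft = 143.3 m.
a = 6.756 m/s²
6.756 m/s² × (1 g₀ / 9.807 m/s²) = 0.6890 g₀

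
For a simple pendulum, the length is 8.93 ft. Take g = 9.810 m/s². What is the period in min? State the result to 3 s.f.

Directly: T = 2π√(L/g).
L = 8.93 ft = 2.722 m; g = 9.810 m/s².
T = 3.310 s
3.310 s × (1 min / 60.00 s) = 0.05516 min

0.0552 min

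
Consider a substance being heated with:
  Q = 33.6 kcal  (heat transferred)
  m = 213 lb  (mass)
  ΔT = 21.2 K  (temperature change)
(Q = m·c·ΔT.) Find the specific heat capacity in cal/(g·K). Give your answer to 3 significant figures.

0.0164 cal/(g·K)

Solving Q = m·c·ΔT for c: c = Q/(m·ΔT).
Q = 33.6 kcal = 1.406×10^5 J; m = 213 lb = 96.62 kg; ΔT = 21.2 K.
c = 68.64 J/(kg·K)
68.64 J/(kg·K) × (1 cal/(g·K) / 4184 J/(kg·K)) = 0.01640 cal/(g·K)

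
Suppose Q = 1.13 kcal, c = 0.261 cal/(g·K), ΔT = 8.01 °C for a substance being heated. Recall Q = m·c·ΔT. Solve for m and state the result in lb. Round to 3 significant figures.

Solving Q = m·c·ΔT for m: m = Q/(c·ΔT).
Q = 1.13 kcal = 4728 J; c = 0.261 cal/(g·K) = 1092 J/(kg·K); ΔT = 8.01 °C = 8.010 K.
m = 0.5405 kg
0.5405 kg × (1 lb / 0.4536 kg) = 1.192 lb

1.19 lb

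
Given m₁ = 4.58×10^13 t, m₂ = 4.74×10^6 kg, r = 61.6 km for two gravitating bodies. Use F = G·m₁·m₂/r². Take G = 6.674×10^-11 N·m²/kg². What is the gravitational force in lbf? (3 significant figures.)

Directly: F = Gm₁m₂/r².
m₁ = 4.58×10^13 t = 4.580×10^16 kg; m₂ = 4.74×10^6 kg; r = 61.6 km = 61600 m; G = 6.674×10^-11 N·m²/kg².
F = 3818 N  (the unit combination reduces to kg·m/s² = N)
3818 N × (1 lbf / 4.448 N) = 858.4 lbf

858 lbf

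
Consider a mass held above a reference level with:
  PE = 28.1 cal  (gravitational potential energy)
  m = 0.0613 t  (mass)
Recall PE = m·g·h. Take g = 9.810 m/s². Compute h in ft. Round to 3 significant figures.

0.641 ft

Solving PE = m·g·h for h: h = PE/(m·g).
PE = 28.1 cal = 117.6 J; m = 0.0613 t = 61.30 kg; g = 9.810 m/s².
h = 0.1955 m
0.1955 m × (1 ft / 0.3048 m) = 0.6414 ft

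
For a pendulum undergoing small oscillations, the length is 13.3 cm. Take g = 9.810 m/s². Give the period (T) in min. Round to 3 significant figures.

0.0122 min

Directly: T = 2π√(L/g).
L = 13.3 cm = 0.1330 m; g = 9.810 m/s².
T = 0.7316 s
0.7316 s × (1 min / 60.00 s) = 0.01219 min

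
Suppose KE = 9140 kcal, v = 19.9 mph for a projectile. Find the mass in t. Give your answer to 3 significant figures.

966 t

Rearranging: m = 2·KE/v².
KE = 9140 kcal = 3.824×10^7 J; v = 19.9 mph = 8.896 m/s.
m = 9.664×10^5 kg
9.664×10^5 kg × (1 t / 1000 kg) = 966.4 t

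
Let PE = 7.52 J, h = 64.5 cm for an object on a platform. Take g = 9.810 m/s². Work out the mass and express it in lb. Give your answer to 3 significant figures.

2.62 lb

Solving PE = m·g·h for m: m = PE/(g·h).
PE = 7.52 J; h = 64.5 cm = 0.6450 m; g = 9.810 m/s².
m = 1.188 kg
1.188 kg × (1 lb / 0.4536 kg) = 2.620 lb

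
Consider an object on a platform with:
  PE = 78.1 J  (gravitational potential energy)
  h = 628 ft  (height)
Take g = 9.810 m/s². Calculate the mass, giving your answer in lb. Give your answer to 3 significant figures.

0.0917 lb

Rearranging PE = m·g·h for m: m = PE/(g·h).
PE = 78.1 J; h = 628 ft = 191.4 m; g = 9.810 m/s².
m = 0.04159 kg
0.04159 kg × (1 lb / 0.4536 kg) = 0.09169 lb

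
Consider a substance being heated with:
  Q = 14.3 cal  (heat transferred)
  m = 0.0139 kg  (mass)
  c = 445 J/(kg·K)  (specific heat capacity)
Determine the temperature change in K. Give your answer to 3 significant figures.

Rearranging: ΔT = Q/(m·c).
Q = 14.3 cal = 59.83 J; m = 0.0139 kg; c = 445 J/(kg·K).
ΔT = 9.673 K

9.67 K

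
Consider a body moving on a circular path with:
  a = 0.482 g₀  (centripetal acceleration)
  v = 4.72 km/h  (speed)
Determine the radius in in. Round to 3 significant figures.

14.3 in

Rearranging: r = v²/a.
a = 0.482 g₀ = 4.727 m/s²; v = 4.72 km/h = 1.311 m/s.
r = 0.3637 m
0.3637 m × (1 in / 0.02540 m) = 14.32 in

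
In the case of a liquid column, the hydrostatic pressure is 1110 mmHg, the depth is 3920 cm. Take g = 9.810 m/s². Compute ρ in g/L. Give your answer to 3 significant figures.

385 g/L

Solving P = ρ·g·h for ρ: ρ = P/(g·h).
P = 1110 mmHg = 1.480×10^5 Pa; h = 3920 cm = 39.20 m; g = 9.810 m/s².
ρ = 384.8 kg/m³
Since 1 g/L = 1 kg/m³, 384.8 g/L.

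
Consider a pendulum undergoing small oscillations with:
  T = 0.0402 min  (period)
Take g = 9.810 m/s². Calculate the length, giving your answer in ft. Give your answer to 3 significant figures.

Solving T = 2π√(L/g) for L: L = g·(T/2π)².
T = 0.0402 min = 2.412 s; g = 9.810 m/s².
L = 1.446 m
1.446 m × (1 ft / 0.3048 m) = 4.743 ft

4.74 ft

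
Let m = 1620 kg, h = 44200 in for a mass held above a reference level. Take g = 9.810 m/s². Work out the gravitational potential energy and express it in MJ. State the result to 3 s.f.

17.8 MJ

PE is given directly by: PE = mgh.
m = 1620 kg; h = 44200 in = 1123 m; g = 9.810 m/s².
PE = 1.784×10^7 J
1.784×10^7 J × (1 MJ / 1.000×10^6 J) = 17.84 MJ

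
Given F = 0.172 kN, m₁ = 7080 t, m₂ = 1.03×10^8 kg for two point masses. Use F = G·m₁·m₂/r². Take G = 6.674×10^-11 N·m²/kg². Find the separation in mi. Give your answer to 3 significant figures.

From Newton's law of gravitation: r = √(G·m₁m₂/F).
F = 0.172 kN = 172.0 N; m₁ = 7080 t = 7.080×10^6 kg; m₂ = 1.03×10^8 kg; G = 6.674×10^-11 N·m²/kg².
r = 16.82 m
16.82 m × (1 mi / 1609 m) = 0.01045 mi

0.0105 mi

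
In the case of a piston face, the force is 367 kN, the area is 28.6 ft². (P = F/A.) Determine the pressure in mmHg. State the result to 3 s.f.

P is given directly by: P = F/A.
F = 367 kN = 3.670×10^5 N; A = 28.6 ft² = 2.657 m².
P = 1.381×10^5 Pa
1.381×10^5 Pa × (1 mmHg / 133.3 Pa) = 1036 mmHg

1040 mmHg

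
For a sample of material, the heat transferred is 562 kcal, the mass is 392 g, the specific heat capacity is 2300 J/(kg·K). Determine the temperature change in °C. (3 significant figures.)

2610 °C

Rearranging: ΔT = Q/(m·c).
Q = 562 kcal = 2.351×10^6 J; m = 392 g = 0.3920 kg; c = 2300 J/(kg·K).
ΔT = 2608 K
Since 1 °C = 1 K, 2608 °C.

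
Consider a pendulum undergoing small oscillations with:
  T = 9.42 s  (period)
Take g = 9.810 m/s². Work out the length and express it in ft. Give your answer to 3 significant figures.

72.3 ft

Solving T = 2π√(L/g) for L: L = g·(T/2π)².
T = 9.42 s; g = 9.810 m/s².
L = 22.05 m
22.05 m × (1 ft / 0.3048 m) = 72.34 ft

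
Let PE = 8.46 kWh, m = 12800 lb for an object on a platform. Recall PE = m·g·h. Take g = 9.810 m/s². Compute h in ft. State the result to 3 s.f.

Rearranging: h = PE/(m·g).
PE = 8.46 kWh = 3.046×10^7 J; m = 12800 lb = 5806 kg; g = 9.810 m/s².
h = 534.7 m
534.7 m × (1 ft / 0.3048 m) = 1754 ft

1750 ft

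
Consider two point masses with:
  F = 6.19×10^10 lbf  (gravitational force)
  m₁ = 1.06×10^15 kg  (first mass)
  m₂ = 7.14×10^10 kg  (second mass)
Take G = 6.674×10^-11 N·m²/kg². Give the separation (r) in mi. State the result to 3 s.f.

0.0842 mi

From Newton's law of gravitation: r = √(G·m₁m₂/F).
F = 6.19×10^10 lbf = 2.753×10^11 N; m₁ = 1.06×10^15 kg; m₂ = 7.14×10^10 kg; G = 6.674×10^-11 N·m²/kg².
r = 135.4 m
135.4 m × (1 mi / 1609 m) = 0.08416 mi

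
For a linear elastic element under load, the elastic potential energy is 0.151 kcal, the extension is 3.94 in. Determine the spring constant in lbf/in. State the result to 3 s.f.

720 lbf/in

Solving U = ½k·x² for k: k = 2U/x².
U = 0.151 kcal = 631.8 J; x = 3.94 in = 0.1001 m.
k = 1.262×10^5 N/m
1.262×10^5 N/m × (1 lbf/in / 175.1 N/m) = 720.4 lbf/in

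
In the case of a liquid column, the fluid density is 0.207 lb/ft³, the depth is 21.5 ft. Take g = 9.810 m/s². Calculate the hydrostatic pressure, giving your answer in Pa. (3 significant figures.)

Directly: P = ρgh.
ρ = 0.207 lb/ft³ = 3.316 kg/m³; h = 21.5 ft = 6.553 m; g = 9.810 m/s².
P = 213.2 Pa

213 Pa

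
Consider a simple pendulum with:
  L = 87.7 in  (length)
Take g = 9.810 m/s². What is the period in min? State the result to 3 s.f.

Directly: T = 2π√(L/g).
L = 87.7 in = 2.228 m; g = 9.810 m/s².
T = 2.994 s
2.994 s × (1 min / 60.00 s) = 0.04990 min

0.0499 min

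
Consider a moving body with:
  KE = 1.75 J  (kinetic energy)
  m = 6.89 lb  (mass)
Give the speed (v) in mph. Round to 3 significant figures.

2.37 mph

Solving KE = ½mv² for v: v = √(2·KE/m).
KE = 1.75 J; m = 6.89 lb = 3.125 kg.
v = 1.058 m/s
1.058 m/s × (1 mph / 0.4470 m/s) = 2.367 mph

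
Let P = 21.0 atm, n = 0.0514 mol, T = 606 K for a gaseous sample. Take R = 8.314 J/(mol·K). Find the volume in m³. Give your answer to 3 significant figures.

From the ideal-gas law: V = nRT/P.
P = 21.0 atm = 2.128×10^6 Pa; n = 0.0514 mol; T = 606 K; R = 8.314 J/(mol·K).
V = 1.217×10^-4 m³

1.22×10^-4 m³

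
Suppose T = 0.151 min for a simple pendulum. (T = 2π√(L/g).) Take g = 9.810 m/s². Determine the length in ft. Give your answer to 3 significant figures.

Rearranging: L = g·(T/2π)².
T = 0.151 min = 9.060 s; g = 9.810 m/s².
L = 20.40 m
20.40 m × (1 ft / 0.3048 m) = 66.92 ft

66.9 ft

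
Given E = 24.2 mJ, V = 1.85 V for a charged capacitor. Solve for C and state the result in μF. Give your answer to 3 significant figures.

Solving E = ½C·V² for C: C = 2E/V².
E = 24.2 mJ = 0.02420 J; V = 1.85 V.
C = 0.01414 F
0.01414 F × (1 μF / 1.000×10^-6 F) = 14142 μF

14100 μF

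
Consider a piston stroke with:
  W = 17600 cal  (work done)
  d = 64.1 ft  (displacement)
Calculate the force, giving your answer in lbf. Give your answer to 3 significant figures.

847 lbf

Solving W = F·d for F: F = W/d.
W = 17600 cal = 73638 J; d = 64.1 ft = 19.54 m.
F = 3769 N
3769 N × (1 lbf / 4.448 N) = 847.3 lbf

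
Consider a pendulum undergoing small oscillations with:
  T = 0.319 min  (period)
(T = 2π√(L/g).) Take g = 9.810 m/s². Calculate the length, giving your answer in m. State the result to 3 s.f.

91.0 m

Rearranging: L = g·(T/2π)².
T = 0.319 min = 19.14 s; g = 9.810 m/s².
L = 91.03 m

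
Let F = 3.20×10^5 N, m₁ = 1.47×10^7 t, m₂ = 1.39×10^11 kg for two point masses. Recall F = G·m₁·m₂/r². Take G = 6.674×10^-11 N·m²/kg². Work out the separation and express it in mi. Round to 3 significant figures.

Rearranging F = G·m₁·m₂/r² for r: r = √(G·m₁m₂/F).
F = 3.20×10^5 N; m₁ = 1.47×10^7 t = 1.470×10^10 kg; m₂ = 1.39×10^11 kg; G = 6.674×10^-11 N·m²/kg².
r = 652.8 m
652.8 m × (1 mi / 1609 m) = 0.4056 mi

0.406 mi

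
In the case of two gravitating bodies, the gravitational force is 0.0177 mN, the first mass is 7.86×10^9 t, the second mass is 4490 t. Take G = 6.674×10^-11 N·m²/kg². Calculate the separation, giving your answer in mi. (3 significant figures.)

7170 mi

Solving F = G·m₁·m₂/r² for r: r = √(G·m₁m₂/F).
F = 0.0177 mN = 1.770×10^-5 N; m₁ = 7.86×10^9 t = 7.860×10^12 kg; m₂ = 4490 t = 4.490×10^6 kg; G = 6.674×10^-11 N·m²/kg².
r = 1.154×10^7 m
1.154×10^7 m × (1 mi / 1609 m) = 7168 mi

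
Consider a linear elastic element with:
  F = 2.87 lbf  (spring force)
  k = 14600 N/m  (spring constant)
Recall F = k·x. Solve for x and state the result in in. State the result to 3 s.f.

0.0344 in

Rearranging: x = F/k.
F = 2.87 lbf = 12.77 N; k = 14600 N/m.
x = 8.744×10^-4 m
8.744×10^-4 m × (1 in / 0.02540 m) = 0.03443 in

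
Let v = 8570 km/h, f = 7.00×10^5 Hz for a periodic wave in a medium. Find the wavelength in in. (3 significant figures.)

Rearranging v = f·λ for λ: λ = v/f.
v = 8570 km/h = 2381 m/s; f = 7.00×10^5 Hz.
λ = 0.003401 m
0.003401 m × (1 in / 0.02540 m) = 0.1339 in

0.134 in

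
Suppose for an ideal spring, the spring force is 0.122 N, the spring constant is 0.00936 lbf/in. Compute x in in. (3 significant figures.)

From Hooke's law: x = F/k.
F = 0.122 N; k = 0.00936 lbf/in = 1.639 N/m.
x = 0.07443 m
0.07443 m × (1 in / 0.02540 m) = 2.930 in

2.93 in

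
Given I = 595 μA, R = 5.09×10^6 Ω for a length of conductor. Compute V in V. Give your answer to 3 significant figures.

3030 V

V is given directly by: V = IR.
I = 595 μA = 5.950×10^-4 A; R = 5.09×10^6 Ω.
V = 3029 V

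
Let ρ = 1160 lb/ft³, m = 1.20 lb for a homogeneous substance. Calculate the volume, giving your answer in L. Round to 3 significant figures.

0.0293 L

Solving ρ = m/V for V: V = m/ρ.
ρ = 1160 lb/ft³ = 18581 kg/m³; m = 1.20 lb = 0.5443 kg.
V = 2.929×10^-5 m³
2.929×10^-5 m³ × (1 L / 0.001000 m³) = 0.02929 L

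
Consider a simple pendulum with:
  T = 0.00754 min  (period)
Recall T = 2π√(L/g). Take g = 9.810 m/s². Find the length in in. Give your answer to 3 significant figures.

2.00 in

Solving T = 2π√(L/g) for L: L = g·(T/2π)².
T = 0.00754 min = 0.4524 s; g = 9.810 m/s².
L = 0.05086 m
0.05086 m × (1 in / 0.02540 m) = 2.002 in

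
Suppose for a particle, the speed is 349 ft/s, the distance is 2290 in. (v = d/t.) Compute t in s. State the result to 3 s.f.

0.547 s

Rearranging: t = d/v.
v = 349 ft/s = 106.4 m/s; d = 2290 in = 58.17 m.
t = 0.5468 s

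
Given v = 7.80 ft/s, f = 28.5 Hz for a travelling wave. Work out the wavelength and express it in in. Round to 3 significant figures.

Solving v = f·λ for λ: λ = v/f.
v = 7.80 ft/s = 2.377 m/s; f = 28.5 Hz.
λ = 0.08342 m
0.08342 m × (1 in / 0.02540 m) = 3.284 in

3.28 in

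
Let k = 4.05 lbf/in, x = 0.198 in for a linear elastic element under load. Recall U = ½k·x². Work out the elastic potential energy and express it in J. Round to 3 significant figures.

Directly: U = ½kx².
k = 4.05 lbf/in = 709.3 N/m; x = 0.198 in = 0.005029 m.
U = 0.008970 J

0.00897 J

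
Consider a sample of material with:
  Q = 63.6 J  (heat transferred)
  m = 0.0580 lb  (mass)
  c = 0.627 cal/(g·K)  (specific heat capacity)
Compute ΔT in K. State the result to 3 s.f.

0.922 K

Rearranging: ΔT = Q/(m·c).
Q = 63.6 J; m = 0.0580 lb = 0.02631 kg; c = 0.627 cal/(g·K) = 2623 J/(kg·K).
ΔT = 0.9215 K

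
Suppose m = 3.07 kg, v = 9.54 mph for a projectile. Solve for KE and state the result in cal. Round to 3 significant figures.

KE is given directly by: KE = ½mv².
m = 3.07 kg; v = 9.54 mph = 4.265 m/s.
KE = 27.92 J
27.92 J × (1 cal / 4.184 J) = 6.673 cal

6.67 cal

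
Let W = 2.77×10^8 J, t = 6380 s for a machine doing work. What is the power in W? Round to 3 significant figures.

43400 W

Directly: P = W/t.
W = 2.77×10^8 J; t = 6380 s.
P = 43417 W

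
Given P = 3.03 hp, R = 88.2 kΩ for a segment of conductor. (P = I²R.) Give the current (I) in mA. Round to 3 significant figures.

Rearranging: I = √(P/R).
P = 3.03 hp = 2259 W; R = 88.2 kΩ = 88200 Ω.
I = 0.1601 A
0.1601 A × (1 mA / 0.001000 A) = 160.1 mA

160 mA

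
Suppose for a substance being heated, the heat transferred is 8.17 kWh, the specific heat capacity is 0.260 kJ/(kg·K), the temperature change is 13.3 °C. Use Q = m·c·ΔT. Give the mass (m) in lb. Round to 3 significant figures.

Rearranging Q = m·c·ΔT for m: m = Q/(c·ΔT).
Q = 8.17 kWh = 2.941×10^7 J; c = 0.260 kJ/(kg·K) = 260.0 J/(kg·K); ΔT = 13.3 °C = 13.30 K.
m = 8505 kg
8505 kg × (1 lb / 0.4536 kg) = 18751 lb

18800 lb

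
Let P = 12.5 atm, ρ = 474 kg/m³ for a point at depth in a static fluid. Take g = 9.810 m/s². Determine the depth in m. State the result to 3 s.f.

272 m

Rearranging: h = P/(ρ·g).
P = 12.5 atm = 1.267×10^6 Pa; ρ = 474 kg/m³; g = 9.810 m/s².
h = 272.4 m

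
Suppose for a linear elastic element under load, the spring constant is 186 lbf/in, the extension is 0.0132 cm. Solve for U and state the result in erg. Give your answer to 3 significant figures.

2840 erg

U is given directly by: U = ½kx².
k = 186 lbf/in = 32574 N/m; x = 0.0132 cm = 1.320×10^-4 m.
U = 2.838×10^-4 J
2.838×10^-4 J × (1 erg / 1.000×10^-7 J) = 2838 erg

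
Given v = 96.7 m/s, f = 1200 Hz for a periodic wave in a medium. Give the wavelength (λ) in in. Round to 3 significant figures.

Rearranging: λ = v/f.
v = 96.7 m/s; f = 1200 Hz.
λ = 0.08058 m
0.08058 m × (1 in / 0.02540 m) = 3.173 in

3.17 in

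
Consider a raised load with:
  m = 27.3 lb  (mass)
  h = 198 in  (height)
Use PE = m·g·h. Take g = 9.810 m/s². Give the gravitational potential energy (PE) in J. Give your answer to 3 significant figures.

611 J

Directly: PE = mgh.
m = 27.3 lb = 12.38 kg; h = 198 in = 5.029 m; g = 9.810 m/s².
PE = 610.9 J  (the unit combination reduces to kg·m²/s² = J)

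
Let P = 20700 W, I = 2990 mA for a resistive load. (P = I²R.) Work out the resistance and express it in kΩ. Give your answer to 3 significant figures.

2.32 kΩ

Rearranging: R = P/I².
P = 20700 W; I = 2990 mA = 2.990 A.
R = 2315 Ω
2315 Ω × (1 kΩ / 1000 Ω) = 2.315 kΩ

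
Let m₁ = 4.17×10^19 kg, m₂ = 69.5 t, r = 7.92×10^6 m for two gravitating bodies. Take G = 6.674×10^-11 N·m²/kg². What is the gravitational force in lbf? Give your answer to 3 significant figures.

0.693 lbf

From Newton's law of gravitation: F = Gm₁m₂/r².
m₁ = 4.17×10^19 kg; m₂ = 69.5 t = 69500 kg; r = 7.92×10^6 m; G = 6.674×10^-11 N·m²/kg².
F = 3.084 N
3.084 N × (1 lbf / 4.448 N) = 0.6932 lbf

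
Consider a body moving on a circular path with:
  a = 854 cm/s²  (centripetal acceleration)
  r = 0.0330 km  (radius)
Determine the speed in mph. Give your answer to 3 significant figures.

Solving a = v²/r for v: v = √(a·r).
a = 854 cm/s² = 8.540 m/s²; r = 0.0330 km = 33.00 m.
v = 16.79 m/s
16.79 m/s × (1 mph / 0.4470 m/s) = 37.55 mph

37.6 mph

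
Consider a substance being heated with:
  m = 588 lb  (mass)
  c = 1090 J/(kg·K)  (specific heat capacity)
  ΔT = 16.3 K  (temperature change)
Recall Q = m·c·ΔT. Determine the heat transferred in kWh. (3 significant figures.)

1.32 kWh

Q is given directly by: Q = mcΔT.
m = 588 lb = 266.7 kg; c = 1090 J/(kg·K); ΔT = 16.3 K.
Q = 4.739×10^6 J  (the unit combination reduces to kg·m²/s² = J)
4.739×10^6 J × (1 kWh / 3.600×10^6 J) = 1.316 kWh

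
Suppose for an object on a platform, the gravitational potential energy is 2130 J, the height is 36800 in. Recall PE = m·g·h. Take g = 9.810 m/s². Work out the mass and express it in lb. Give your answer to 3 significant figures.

Rearranging PE = m·g·h for m: m = PE/(g·h).
PE = 2130 J; h = 36800 in = 934.7 m; g = 9.810 m/s².
m = 0.2323 kg
0.2323 kg × (1 lb / 0.4536 kg) = 0.5121 lb

0.512 lb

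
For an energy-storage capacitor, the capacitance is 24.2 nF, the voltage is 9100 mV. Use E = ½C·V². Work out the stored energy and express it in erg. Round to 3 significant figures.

E is given directly by: E = ½CV².
C = 24.2 nF = 2.420×10^-8 F; V = 9100 mV = 9.100 V.
E = 1.002×10^-6 J
1.002×10^-6 J × (1 erg / 1.000×10^-7 J) = 10.02 erg

10.0 erg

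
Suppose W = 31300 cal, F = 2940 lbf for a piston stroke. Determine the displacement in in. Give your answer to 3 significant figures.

Rearranging: d = W/F.
W = 31300 cal = 1.310×10^5 J; F = 2940 lbf = 13078 N.
d = 10.01 m
10.01 m × (1 in / 0.02540 m) = 394.2 in

394 in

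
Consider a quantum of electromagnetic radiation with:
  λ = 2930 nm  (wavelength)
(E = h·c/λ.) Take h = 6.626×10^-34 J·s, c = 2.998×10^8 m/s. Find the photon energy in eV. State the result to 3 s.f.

0.423 eV

E is given directly by: E = hc/λ.
λ = 2930 nm = 2.930×10^-6 m; h = 6.626×10^-34 J·s; c = 2.998×10^8 m/s.
E = 6.780×10^-20 J
6.780×10^-20 J × (1 eV / 1.602×10^-19 J) = 0.4232 eV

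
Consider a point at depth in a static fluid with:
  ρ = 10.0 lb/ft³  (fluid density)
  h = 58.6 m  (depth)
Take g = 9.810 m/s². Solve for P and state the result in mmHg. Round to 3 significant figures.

Directly: P = ρgh.
ρ = 10.0 lb/ft³ = 160.2 kg/m³; h = 58.6 m; g = 9.810 m/s².
P = 92085 Pa
92085 Pa × (1 mmHg / 133.3 Pa) = 690.7 mmHg

691 mmHg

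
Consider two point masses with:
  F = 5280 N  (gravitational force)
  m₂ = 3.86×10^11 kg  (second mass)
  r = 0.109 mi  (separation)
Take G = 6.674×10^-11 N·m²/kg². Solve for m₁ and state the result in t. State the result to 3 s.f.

6310 t

Rearranging: m₁ = F·r²/(G·m₂).
F = 5280 N; m₂ = 3.86×10^11 kg; r = 0.109 mi = 175.4 m; G = 6.674×10^-11 N·m²/kg².
m₁ = 6.307×10^6 kg
6.307×10^6 kg × (1 t / 1000 kg) = 6307 t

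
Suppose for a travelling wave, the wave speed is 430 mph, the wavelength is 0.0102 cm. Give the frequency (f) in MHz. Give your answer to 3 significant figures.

Rearranging: f = v/λ.
v = 430 mph = 192.2 m/s; λ = 0.0102 cm = 1.020×10^-4 m.
f = 1.885×10^6 Hz
1.885×10^6 Hz × (1 MHz / 1.000×10^6 Hz) = 1.885 MHz

1.88 MHz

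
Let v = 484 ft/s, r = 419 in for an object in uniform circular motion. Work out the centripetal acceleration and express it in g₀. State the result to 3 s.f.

Directly: a = v²/r.
v = 484 ft/s = 147.5 m/s; r = 419 in = 10.64 m.
a = 2045 m/s²
2045 m/s² × (1 g₀ / 9.807 m/s²) = 208.5 g₀

209 g₀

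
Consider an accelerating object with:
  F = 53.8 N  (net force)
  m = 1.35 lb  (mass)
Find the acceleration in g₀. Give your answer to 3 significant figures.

Solving F = m·a for a: a = F/m.
F = 53.8 N; m = 1.35 lb = 0.6123 kg.
a = 87.86 m/s²
87.86 m/s² × (1 g₀ / 9.807 m/s²) = 8.959 g₀

8.96 g₀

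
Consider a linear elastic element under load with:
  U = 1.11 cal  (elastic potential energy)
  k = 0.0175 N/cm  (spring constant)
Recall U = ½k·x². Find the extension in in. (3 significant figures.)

Rearranging U = ½k·x² for x: x = √(2U/k).
U = 1.11 cal = 4.644 J; k = 0.0175 N/cm = 1.750 N/m.
x = 2.304 m
2.304 m × (1 in / 0.02540 m) = 90.70 in

90.7 in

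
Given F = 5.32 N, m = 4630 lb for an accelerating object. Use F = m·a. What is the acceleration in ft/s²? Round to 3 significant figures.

From Newton's second law: a = F/m.
F = 5.32 N; m = 4630 lb = 2100 kg.
a = 0.002533 m/s²
0.002533 m/s² × (1 ft/s² / 0.3048 m/s²) = 0.008311 ft/s²

0.00831 ft/s²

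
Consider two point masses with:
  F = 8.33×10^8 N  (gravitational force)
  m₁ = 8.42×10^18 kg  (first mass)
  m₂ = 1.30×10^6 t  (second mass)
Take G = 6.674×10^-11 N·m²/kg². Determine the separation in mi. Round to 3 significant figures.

18.4 mi

Solving F = G·m₁·m₂/r² for r: r = √(G·m₁m₂/F).
F = 8.33×10^8 N; m₁ = 8.42×10^18 kg; m₂ = 1.30×10^6 t = 1.300×10^9 kg; G = 6.674×10^-11 N·m²/kg².
r = 29614 m
29614 m × (1 mi / 1609 m) = 18.40 mi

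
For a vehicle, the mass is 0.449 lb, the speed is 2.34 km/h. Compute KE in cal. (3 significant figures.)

KE is given directly by: KE = ½mv².
m = 0.449 lb = 0.2037 kg; v = 2.34 km/h = 0.6500 m/s.
KE = 0.04302 J
0.04302 J × (1 cal / 4.184 J) = 0.01028 cal

0.0103 cal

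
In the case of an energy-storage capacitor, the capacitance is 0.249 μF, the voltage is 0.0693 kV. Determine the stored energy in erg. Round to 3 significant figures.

5980 erg

E is given directly by: E = ½CV².
C = 0.249 μF = 2.490×10^-7 F; V = 0.0693 kV = 69.30 V.
E = 5.979×10^-4 J
5.979×10^-4 J × (1 erg / 1.000×10^-7 J) = 5979 erg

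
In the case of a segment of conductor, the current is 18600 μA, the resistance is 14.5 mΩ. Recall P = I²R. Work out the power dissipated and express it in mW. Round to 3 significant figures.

0.00502 mW

Directly: P = I²R.
I = 18600 μA = 0.01860 A; R = 14.5 mΩ = 0.01450 Ω.
P = 5.016×10^-6 W  (the unit combination reduces to kg·m²/s³ = W)
5.016×10^-6 W × (1 mW / 0.001000 W) = 0.005016 mW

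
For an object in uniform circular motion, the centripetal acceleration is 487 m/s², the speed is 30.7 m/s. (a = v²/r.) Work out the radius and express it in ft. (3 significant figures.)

6.35 ft

Rearranging a = v²/r for r: r = v²/a.
a = 487 m/s²; v = 30.7 m/s.
r = 1.935 m
1.935 m × (1 ft / 0.3048 m) = 6.349 ft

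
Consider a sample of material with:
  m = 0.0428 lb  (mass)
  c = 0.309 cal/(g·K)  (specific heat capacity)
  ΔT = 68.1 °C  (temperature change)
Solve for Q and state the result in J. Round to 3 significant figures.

1710 J

Q is given directly by: Q = mcΔT.
m = 0.0428 lb = 0.01941 kg; c = 0.309 cal/(g·K) = 1293 J/(kg·K); ΔT = 68.1 °C = 68.10 K.
Q = 1709 J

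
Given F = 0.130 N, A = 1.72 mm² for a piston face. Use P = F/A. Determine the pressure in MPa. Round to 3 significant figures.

0.0756 MPa

Directly: P = F/A.
F = 0.130 N; A = 1.72 mm² = 1.720×10^-6 m².
P = 75581 Pa
75581 Pa × (1 MPa / 1.000×10^6 Pa) = 0.07558 MPa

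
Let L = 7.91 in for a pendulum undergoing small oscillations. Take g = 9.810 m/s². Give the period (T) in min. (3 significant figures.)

0.0150 min

Directly: T = 2π√(L/g).
L = 7.91 in = 0.2009 m; g = 9.810 m/s².
T = 0.8992 s
0.8992 s × (1 min / 60.00 s) = 0.01499 min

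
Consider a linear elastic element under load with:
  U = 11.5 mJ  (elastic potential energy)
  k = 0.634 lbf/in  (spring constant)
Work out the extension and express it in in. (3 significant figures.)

0.567 in

Rearranging U = ½k·x² for x: x = √(2U/k).
U = 11.5 mJ = 0.01150 J; k = 0.634 lbf/in = 111.0 N/m.
x = 0.01439 m
0.01439 m × (1 in / 0.02540 m) = 0.5666 in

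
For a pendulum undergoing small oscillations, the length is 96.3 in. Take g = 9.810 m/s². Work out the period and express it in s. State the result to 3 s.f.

3.14 s

Directly: T = 2π√(L/g).
L = 96.3 in = 2.446 m; g = 9.810 m/s².
T = 3.137 s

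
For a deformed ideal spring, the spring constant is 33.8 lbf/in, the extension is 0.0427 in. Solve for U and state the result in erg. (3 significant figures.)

U is given directly by: U = ½kx².
k = 33.8 lbf/in = 5919 N/m; x = 0.0427 in = 0.001085 m.
U = 0.003481 J
0.003481 J × (1 erg / 1.000×10^-7 J) = 34815 erg

34800 erg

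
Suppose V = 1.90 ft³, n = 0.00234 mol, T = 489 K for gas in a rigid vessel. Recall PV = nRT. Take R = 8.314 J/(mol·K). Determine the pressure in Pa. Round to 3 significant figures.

177 Pa

P is given directly by: P = nRT/V.
V = 1.90 ft³ = 0.05380 m³; n = 0.00234 mol; T = 489 K; R = 8.314 J/(mol·K).
P = 176.8 Pa  (the unit combination reduces to kg/(m·s²) = Pa)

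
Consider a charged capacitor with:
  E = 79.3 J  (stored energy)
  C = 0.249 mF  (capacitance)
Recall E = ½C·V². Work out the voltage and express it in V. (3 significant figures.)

Rearranging E = ½C·V² for V: V = √(2E/C).
E = 79.3 J; C = 0.249 mF = 2.490×10^-4 F.
V = 798.1 V

798 V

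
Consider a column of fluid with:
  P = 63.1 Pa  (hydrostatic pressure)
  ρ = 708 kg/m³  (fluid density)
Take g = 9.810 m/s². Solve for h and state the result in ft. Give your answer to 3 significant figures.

0.0298 ft

Rearranging P = ρ·g·h for h: h = P/(ρ·g).
P = 63.1 Pa; ρ = 708 kg/m³; g = 9.810 m/s².
h = 0.009085 m
0.009085 m × (1 ft / 0.3048 m) = 0.02981 ft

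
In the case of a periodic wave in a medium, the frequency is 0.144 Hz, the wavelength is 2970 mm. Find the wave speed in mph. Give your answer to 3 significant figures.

Directly: v = fλ.
f = 0.144 Hz; λ = 2970 mm = 2.970 m.
v = 0.4277 m/s
0.4277 m/s × (1 mph / 0.4470 m/s) = 0.9567 mph

0.957 mph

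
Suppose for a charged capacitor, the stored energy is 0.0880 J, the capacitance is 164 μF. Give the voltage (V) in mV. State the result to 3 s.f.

Solving E = ½C·V² for V: V = √(2E/C).
E = 0.0880 J; C = 164 μF = 1.640×10^-4 F.
V = 32.76 V
32.76 V × (1 mV / 0.001000 V) = 32759 mV

32800 mV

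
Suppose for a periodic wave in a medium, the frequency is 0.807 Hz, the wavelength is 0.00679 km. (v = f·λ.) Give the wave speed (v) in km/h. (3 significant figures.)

19.7 km/h

v is given directly by: v = fλ.
f = 0.807 Hz; λ = 0.00679 km = 6.790 m.
v = 5.480 m/s
5.480 m/s × (1 km/h / 0.2778 m/s) = 19.73 km/h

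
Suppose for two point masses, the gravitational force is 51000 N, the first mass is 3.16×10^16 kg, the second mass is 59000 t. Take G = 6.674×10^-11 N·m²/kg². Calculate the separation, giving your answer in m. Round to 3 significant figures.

49400 m

Solving F = G·m₁·m₂/r² for r: r = √(G·m₁m₂/F).
F = 51000 N; m₁ = 3.16×10^16 kg; m₂ = 59000 t = 5.900×10^7 kg; G = 6.674×10^-11 N·m²/kg².
r = 49394 m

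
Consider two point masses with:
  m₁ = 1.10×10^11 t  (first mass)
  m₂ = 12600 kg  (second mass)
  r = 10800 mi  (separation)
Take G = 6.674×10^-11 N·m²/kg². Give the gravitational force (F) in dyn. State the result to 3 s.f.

Directly: F = Gm₁m₂/r².
m₁ = 1.10×10^11 t = 1.100×10^14 kg; m₂ = 12600 kg; r = 10800 mi = 1.738×10^7 m; G = 6.674×10^-11 N·m²/kg².
F = 3.062×10^-7 N
3.062×10^-7 N × (1 dyn / 1.000×10^-5 N) = 0.03062 dyn

0.0306 dyn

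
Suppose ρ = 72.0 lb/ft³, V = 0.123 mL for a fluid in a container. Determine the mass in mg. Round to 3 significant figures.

Rearranging: m = ρV.
ρ = 72.0 lb/ft³ = 1153 kg/m³; V = 0.123 mL = 1.230×10^-7 m³.
m = 1.419×10^-4 kg
1.419×10^-4 kg × (1 mg / 1.000×10^-6 kg) = 141.9 mg

142 mg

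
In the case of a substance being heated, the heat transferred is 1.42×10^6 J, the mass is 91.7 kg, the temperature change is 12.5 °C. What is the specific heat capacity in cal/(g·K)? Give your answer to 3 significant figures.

Rearranging Q = m·c·ΔT for c: c = Q/(m·ΔT).
Q = 1.42×10^6 J; m = 91.7 kg; ΔT = 12.5 °C = 12.50 K.
c = 1239 J/(kg·K)
1239 J/(kg·K) × (1 cal/(g·K) / 4184 J/(kg·K)) = 0.2961 cal/(g·K)

0.296 cal/(g·K)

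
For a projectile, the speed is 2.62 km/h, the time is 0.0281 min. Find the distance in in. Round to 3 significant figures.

48.3 in

Rearranging v = d/t for d: d = v·t.
v = 2.62 km/h = 0.7278 m/s; t = 0.0281 min = 1.686 s.
d = 1.227 m
1.227 m × (1 in / 0.02540 m) = 48.31 in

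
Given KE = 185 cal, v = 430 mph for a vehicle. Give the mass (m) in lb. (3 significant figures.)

Solving KE = ½mv² for m: m = 2·KE/v².
KE = 185 cal = 774.0 J; v = 430 mph = 192.2 m/s.
m = 0.04190 kg
0.04190 kg × (1 lb / 0.4536 kg) = 0.09236 lb

0.0924 lb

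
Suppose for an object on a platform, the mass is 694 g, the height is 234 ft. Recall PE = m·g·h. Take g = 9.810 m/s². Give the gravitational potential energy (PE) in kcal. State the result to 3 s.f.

Directly: PE = mgh.
m = 694 g = 0.6940 kg; h = 234 ft = 71.32 m; g = 9.810 m/s².
PE = 485.6 J
485.6 J × (1 kcal / 4184 J) = 0.1161 kcal

0.116 kcal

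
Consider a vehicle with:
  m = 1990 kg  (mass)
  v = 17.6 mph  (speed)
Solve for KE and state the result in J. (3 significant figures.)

Directly: KE = ½mv².
m = 1990 kg; v = 17.6 mph = 7.868 m/s.
KE = 61594 J

61600 J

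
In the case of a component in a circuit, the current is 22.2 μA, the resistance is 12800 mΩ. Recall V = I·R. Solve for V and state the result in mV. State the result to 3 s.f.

Directly: V = IR.
I = 22.2 μA = 2.220×10^-5 A; R = 12800 mΩ = 12.80 Ω.
V = 2.842×10^-4 V  (the unit combination reduces to kg·m²/(A·s³) = V)
2.842×10^-4 V × (1 mV / 0.001000 V) = 0.2842 mV

0.284 mV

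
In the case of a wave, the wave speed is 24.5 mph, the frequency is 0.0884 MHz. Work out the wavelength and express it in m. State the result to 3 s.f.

1.24×10^-4 m

Rearranging v = f·λ for λ: λ = v/f.
v = 24.5 mph = 10.95 m/s; f = 0.0884 MHz = 88400 Hz.
λ = 1.239×10^-4 m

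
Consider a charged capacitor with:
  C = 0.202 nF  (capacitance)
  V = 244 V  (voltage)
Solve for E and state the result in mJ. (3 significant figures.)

Directly: E = ½CV².
C = 0.202 nF = 2.020×10^-10 F; V = 244 V.
E = 6.013×10^-6 J
6.013×10^-6 J × (1 mJ / 0.001000 J) = 0.006013 mJ

0.00601 mJ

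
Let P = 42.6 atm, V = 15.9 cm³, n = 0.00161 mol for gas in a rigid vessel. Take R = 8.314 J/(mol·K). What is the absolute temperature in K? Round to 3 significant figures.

5130 K

Rearranging PV = nRT for T: T = PV/(nR).
P = 42.6 atm = 4.316×10^6 Pa; V = 15.9 cm³ = 1.590×10^-5 m³; n = 0.00161 mol; R = 8.314 J/(mol·K).
T = 5127 K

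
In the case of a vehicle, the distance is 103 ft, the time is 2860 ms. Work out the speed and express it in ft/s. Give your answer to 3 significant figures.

Directly: v = d/t.
d = 103 ft = 31.39 m; t = 2860 ms = 2.860 s.
v = 10.98 m/s
10.98 m/s × (1 ft/s / 0.3048 m/s) = 36.01 ft/s

36.0 ft/s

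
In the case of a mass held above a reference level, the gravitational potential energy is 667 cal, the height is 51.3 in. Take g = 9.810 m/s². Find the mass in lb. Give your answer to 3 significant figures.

481 lb

Rearranging PE = m·g·h for m: m = PE/(g·h).
PE = 667 cal = 2791 J; h = 51.3 in = 1.303 m; g = 9.810 m/s².
m = 218.3 kg
218.3 kg × (1 lb / 0.4536 kg) = 481.3 lb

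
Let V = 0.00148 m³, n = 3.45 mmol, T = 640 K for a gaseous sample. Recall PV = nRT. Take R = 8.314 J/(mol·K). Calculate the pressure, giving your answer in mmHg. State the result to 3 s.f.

Directly: P = nRT/V.
V = 0.00148 m³; n = 3.45 mmol = 0.003450 mol; T = 640 K; R = 8.314 J/(mol·K).
P = 12404 Pa
12404 Pa × (1 mmHg / 133.3 Pa) = 93.03 mmHg

93.0 mmHg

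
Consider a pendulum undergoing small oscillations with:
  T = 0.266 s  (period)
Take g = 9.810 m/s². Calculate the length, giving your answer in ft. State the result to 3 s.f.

Rearranging T = 2π√(L/g) for L: L = g·(T/2π)².
T = 0.266 s; g = 9.810 m/s².
L = 0.01758 m
0.01758 m × (1 ft / 0.3048 m) = 0.05768 ft

0.0577 ft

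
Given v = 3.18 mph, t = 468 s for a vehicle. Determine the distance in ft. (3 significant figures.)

Rearranging v = d/t for d: d = v·t.
v = 3.18 mph = 1.422 m/s; t = 468 s.
d = 665.3 m
665.3 m × (1 ft / 0.3048 m) = 2183 ft

2180 ft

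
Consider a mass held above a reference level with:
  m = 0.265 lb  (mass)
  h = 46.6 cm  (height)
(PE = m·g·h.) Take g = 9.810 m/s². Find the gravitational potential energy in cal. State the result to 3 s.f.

PE is given directly by: PE = mgh.
m = 0.265 lb = 0.1202 kg; h = 46.6 cm = 0.4660 m; g = 9.810 m/s².
PE = 0.5495 J  (the unit combination reduces to kg·m²/s² = J)
0.5495 J × (1 cal / 4.184 J) = 0.1313 cal

0.131 cal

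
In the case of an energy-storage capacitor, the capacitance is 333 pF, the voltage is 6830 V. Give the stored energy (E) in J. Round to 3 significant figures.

E is given directly by: E = ½CV².
C = 333 pF = 3.330×10^-10 F; V = 6830 V.
E = 0.007767 J

0.00777 J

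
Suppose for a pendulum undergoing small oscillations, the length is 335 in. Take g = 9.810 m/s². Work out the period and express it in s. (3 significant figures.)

5.85 s

T is given directly by: T = 2π√(L/g).
L = 335 in = 8.509 m; g = 9.810 m/s².
T = 5.852 s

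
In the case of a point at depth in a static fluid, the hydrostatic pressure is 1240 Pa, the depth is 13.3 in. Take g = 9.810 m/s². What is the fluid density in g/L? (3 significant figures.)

374 g/L

Rearranging P = ρ·g·h for ρ: ρ = P/(g·h).
P = 1240 Pa; h = 13.3 in = 0.3378 m; g = 9.810 m/s².
ρ = 374.2 kg/m³
Since 1 g/L = 1 kg/m³, 374.2 g/L.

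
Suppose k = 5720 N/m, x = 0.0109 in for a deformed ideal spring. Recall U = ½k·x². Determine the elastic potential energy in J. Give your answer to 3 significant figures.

U is given directly by: U = ½kx².
k = 5720 N/m; x = 0.0109 in = 2.769×10^-4 m.
U = 2.192×10^-4 J  (the unit combination reduces to kg·m²/s² = J)

2.19×10^-4 J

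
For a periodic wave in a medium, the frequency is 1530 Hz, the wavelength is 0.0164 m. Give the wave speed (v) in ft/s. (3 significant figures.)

Directly: v = fλ.
f = 1530 Hz; λ = 0.0164 m.
v = 25.09 m/s
25.09 m/s × (1 ft/s / 0.3048 m/s) = 82.32 ft/s

82.3 ft/s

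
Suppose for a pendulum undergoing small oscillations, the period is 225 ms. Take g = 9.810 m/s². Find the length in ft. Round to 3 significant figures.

Rearranging: L = g·(T/2π)².
T = 225 ms = 0.2250 s; g = 9.810 m/s².
L = 0.01258 m
0.01258 m × (1 ft / 0.3048 m) = 0.04127 ft

0.0413 ft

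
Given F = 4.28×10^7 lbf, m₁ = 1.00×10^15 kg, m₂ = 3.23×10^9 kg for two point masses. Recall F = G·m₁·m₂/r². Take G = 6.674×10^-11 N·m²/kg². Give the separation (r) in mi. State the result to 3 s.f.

0.661 mi

From Newton's law of gravitation: r = √(G·m₁m₂/F).
F = 4.28×10^7 lbf = 1.904×10^8 N; m₁ = 1.00×10^15 kg; m₂ = 3.23×10^9 kg; G = 6.674×10^-11 N·m²/kg².
r = 1064 m
1064 m × (1 mi / 1609 m) = 0.6612 mi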